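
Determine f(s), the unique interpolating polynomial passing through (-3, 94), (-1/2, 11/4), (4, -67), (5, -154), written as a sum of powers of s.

f(s) = -2s^3 + 4s^2 - s + 1

Newton's divided differences:
f[-3,-1/2] = (11/4 - 94) / (-1/2 - (-3)) = -73/2
f[-1/2,4] = (-67 - 11/4) / (4 - (-1/2)) = -31/2
f[4,5] = (-154 - (-67)) / (5 - 4) = -87
f[-3,-1/2,4] = (-31/2 - (-73/2)) / (4 - (-3)) = 3
f[-1/2,4,5] = (-87 - (-31/2)) / (5 - (-1/2)) = -13
f[-3,-1/2,4,5] = (-13 - 3) / (5 - (-3)) = -2
f(s) = 94 + (-73/2)·(s + 3) + 3·(s + 3)(s + 1/2) + (-2)·(s + 3)(s + 1/2)(s - 4)
Expanding: f(s) = -2s^3 + 4s^2 - s + 1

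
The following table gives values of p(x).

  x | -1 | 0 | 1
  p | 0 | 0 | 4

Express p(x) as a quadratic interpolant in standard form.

p(x) = 2x^2 + 2x

Build the Lagrange basis polynomials:
L_0(x) = x(x - 1) / [2] = (1/2)x^2 - (1/2)x
L_1(x) = (x + 1)(x - 1) / [-1] = -x^2 + 1
L_2(x) = (x + 1)x / [2] = (1/2)x^2 + (1/2)x
p(x) = 0·L_0 + 0·L_1 + 4·L_2
  0·L_0(x) = 0
  0·L_1(x) = 0
  4·L_2(x) = 2x^2 + 2x
Adding term by term: 2x^2 + 2x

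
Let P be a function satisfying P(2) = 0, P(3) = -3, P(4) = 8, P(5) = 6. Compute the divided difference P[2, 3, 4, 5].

P[2,3] = (-3 - 0) / (3 - 2) = -3
P[3,4] = (8 - (-3)) / (4 - 3) = 11
P[4,5] = (6 - 8) / (5 - 4) = -2
P[2,3,4] = (11 - (-3)) / (4 - 2) = 7
P[3,4,5] = (-2 - 11) / (5 - 3) = -13/2
P[2,3,4,5] = (-13/2 - 7) / (5 - 2) = -9/2

-9/2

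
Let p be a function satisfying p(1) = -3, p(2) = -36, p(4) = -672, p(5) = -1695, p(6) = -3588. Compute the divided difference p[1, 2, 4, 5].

p[1,2] = (-36 - (-3)) / (2 - 1) = -33
p[2,4] = (-672 - (-36)) / (4 - 2) = -318
p[4,5] = (-1695 - (-672)) / (5 - 4) = -1023
p[1,2,4] = (-318 - (-33)) / (4 - 1) = -95
p[2,4,5] = (-1023 - (-318)) / (5 - 2) = -235
p[1,2,4,5] = (-235 - (-95)) / (5 - 1) = -35

-35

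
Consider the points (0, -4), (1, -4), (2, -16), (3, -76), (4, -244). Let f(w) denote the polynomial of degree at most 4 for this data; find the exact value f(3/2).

Using Newton's divided-difference form:
f[0,1] = (-4 - (-4)) / (1 - 0) = 0
f[1,2] = (-16 - (-4)) / (2 - 1) = -12
f[2,3] = (-76 - (-16)) / (3 - 2) = -60
f[3,4] = (-244 - (-76)) / (4 - 3) = -168
f[0,1,2] = (-12 - 0) / (2 - 0) = -6
f[1,2,3] = (-60 - (-12)) / (3 - 1) = -24
f[2,3,4] = (-168 - (-60)) / (4 - 2) = -54
f[0,1,2,3] = (-24 - (-6)) / (3 - 0) = -6
f[1,2,3,4] = (-54 - (-24)) / (4 - 1) = -10
f[0,1,2,3,4] = (-10 - (-6)) / (4 - 0) = -1
f(3/2) = -4 + 0·(3/2) + (-6)·(3/2)·(1/2) + (-6)·(3/2)·(1/2)·(-1/2) + (-1)·(3/2)·(1/2)·(-1/2)·(-3/2) = -109/16

-109/16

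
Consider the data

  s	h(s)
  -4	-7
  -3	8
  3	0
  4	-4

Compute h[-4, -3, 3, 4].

41/168

h[-4,-3] = (8 - (-7)) / (-3 - (-4)) = 15
h[-3,3] = (0 - 8) / (3 - (-3)) = -4/3
h[3,4] = (-4 - 0) / (4 - 3) = -4
h[-4,-3,3] = (-4/3 - 15) / (3 - (-4)) = -7/3
h[-3,3,4] = (-4 - (-4/3)) / (4 - (-3)) = -8/21
h[-4,-3,3,4] = (-8/21 - (-7/3)) / (4 - (-4)) = 41/168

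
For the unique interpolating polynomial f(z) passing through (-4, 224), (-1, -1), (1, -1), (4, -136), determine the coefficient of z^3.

-3

The leading coefficient equals the top divided difference f[-4,-1,1,4].
f[-4,-1] = (-1 - 224) / (-1 - (-4)) = -75
f[-1,1] = (-1 - (-1)) / (1 - (-1)) = 0
f[1,4] = (-136 - (-1)) / (4 - 1) = -45
f[-4,-1,1] = (0 - (-75)) / (1 - (-4)) = 15
f[-1,1,4] = (-45 - 0) / (4 - (-1)) = -9
f[-4,-1,1,4] = (-9 - 15) / (4 - (-4)) = -3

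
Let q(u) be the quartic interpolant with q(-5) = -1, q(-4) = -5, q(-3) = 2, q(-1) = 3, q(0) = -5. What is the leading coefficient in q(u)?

Build the Lagrange basis polynomials:
L_0(u) = (u + 4)(u + 3)(u + 1)u / [40] = (1/40)u^4 + (1/5)u^3 + (19/40)u^2 + (3/10)u
L_1(u) = (u + 5)(u + 3)(u + 1)u / [-12] = -(1/12)u^4 - (3/4)u^3 - (23/12)u^2 - (5/4)u
L_2(u) = (u + 5)(u + 4)(u + 1)u / [12] = (1/12)u^4 + (5/6)u^3 + (29/12)u^2 + (5/3)u
L_3(u) = (u + 5)(u + 4)(u + 3)u / [-24] = -(1/24)u^4 - (1/2)u^3 - (47/24)u^2 - (5/2)u
L_4(u) = (u + 5)(u + 4)(u + 3)(u + 1) / [60] = (1/60)u^4 + (13/60)u^3 + (59/60)u^2 + (107/60)u + 1
q(u) = (-1)·L_0 + (-5)·L_1 + 2·L_2 + 3·L_3 + (-5)·L_4
Only the coefficient of u^4 is needed; take it from each L_i and combine:
(-1)·(1/40) + (-5)·(-1/12) + 2·(1/12) + 3·(-1/24) + (-5)·(1/60) = 7/20

7/20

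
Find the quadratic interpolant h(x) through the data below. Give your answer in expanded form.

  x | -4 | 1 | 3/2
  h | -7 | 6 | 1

h(x) = -(126/55)x^2 - (47/11)x + 691/55

Build the Lagrange basis polynomials:
L_0(x) = (x - 1)(x - 3/2) / [55/2] = (2/55)x^2 - (1/11)x + 3/55
L_1(x) = (x + 4)(x - 3/2) / [-5/2] = -(2/5)x^2 - x + 12/5
L_2(x) = (x + 4)(x - 1) / [11/4] = (4/11)x^2 + (12/11)x - 16/11
h(x) = (-7)·L_0 + 6·L_1 + 1·L_2
  (-7)·L_0(x) = -(14/55)x^2 + (7/11)x - 21/55
  6·L_1(x) = -(12/5)x^2 - 6x + 72/5
  1·L_2(x) = (4/11)x^2 + (12/11)x - 16/11
Adding term by term: -(126/55)x^2 - (47/11)x + 691/55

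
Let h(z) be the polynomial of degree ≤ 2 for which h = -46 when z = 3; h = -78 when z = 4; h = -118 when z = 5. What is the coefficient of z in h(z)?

L_0(z) = (z - 4)(z - 5) / [2] = (1/2)z^2 - (9/2)z + 10
L_1(z) = (z - 3)(z - 5) / [-1] = -z^2 + 8z - 15
L_2(z) = (z - 3)(z - 4) / [2] = (1/2)z^2 - (7/2)z + 6
h(z) = (-46)·L_0 + (-78)·L_1 + (-118)·L_2
Only the coefficient of z is needed; take it from each L_i and combine:
(-46)·(-9/2) + (-78)·(8) + (-118)·(-7/2) = -4

-4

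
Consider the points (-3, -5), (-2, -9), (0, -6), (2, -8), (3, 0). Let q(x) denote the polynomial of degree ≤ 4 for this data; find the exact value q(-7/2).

4979/1920

L_0(-7/2) = (-3/2)·(-7/2)·(-11/2)·(-13/2)/[(-1)·(-3)·(-5)·(-6)] = 1001/480
L_1(-7/2) = (-1/2)·(-7/2)·(-11/2)·(-13/2)/[(1)·(-2)·(-4)·(-5)] = -1001/640
L_2(-7/2) = (-1/2)·(-3/2)·(-11/2)·(-13/2)/[(3)·(2)·(-2)·(-3)] = 143/192
L_3(-7/2) = (-1/2)·(-3/2)·(-7/2)·(-13/2)/[(5)·(4)·(2)·(-1)] = -273/640
L_4(-7/2) = (-1/2)·(-3/2)·(-7/2)·(-11/2)/[(6)·(5)·(3)·(1)] = 77/480
Sum: (-5)·(1001/480) + (-9)·(-1001/640) + (-6)·(143/192) + (-8)·(-273/640) + 0 = 4979/1920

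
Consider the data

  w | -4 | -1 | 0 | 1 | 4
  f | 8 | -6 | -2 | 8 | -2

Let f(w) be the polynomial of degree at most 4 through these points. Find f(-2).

Evaluate each Lagrange basis at w = -2:
L_0(-2) = (-1)·(-2)·(-3)·(-6)/[(-3)·(-4)·(-5)·(-8)] = 3/40
L_1(-2) = (2)·(-2)·(-3)·(-6)/[(3)·(-1)·(-2)·(-5)] = 12/5
L_2(-2) = (2)·(-1)·(-3)·(-6)/[(4)·(1)·(-1)·(-4)] = -9/4
L_3(-2) = (2)·(-1)·(-2)·(-6)/[(5)·(2)·(1)·(-3)] = 4/5
L_4(-2) = (2)·(-1)·(-2)·(-3)/[(8)·(5)·(4)·(3)] = -1/40
Sum: 8·(3/40) + (-6)·(12/5) + (-2)·(-9/4) + 8·(4/5) + (-2)·(-1/40) = -57/20

-57/20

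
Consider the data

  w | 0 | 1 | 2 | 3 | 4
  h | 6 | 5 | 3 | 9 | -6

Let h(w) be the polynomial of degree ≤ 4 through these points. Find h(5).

-109

L_0(5) = (4)·(3)·(2)·(1)/[(-1)·(-2)·(-3)·(-4)] = 1
L_1(5) = (5)·(3)·(2)·(1)/[(1)·(-1)·(-2)·(-3)] = -5
L_2(5) = (5)·(4)·(2)·(1)/[(2)·(1)·(-1)·(-2)] = 10
L_3(5) = (5)·(4)·(3)·(1)/[(3)·(2)·(1)·(-1)] = -10
L_4(5) = (5)·(4)·(3)·(2)/[(4)·(3)·(2)·(1)] = 5
Sum: 6·(1) + 5·(-5) + 3·(10) + 9·(-10) + (-6)·(5) = -109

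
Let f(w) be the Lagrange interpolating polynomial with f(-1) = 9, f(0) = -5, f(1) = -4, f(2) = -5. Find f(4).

-81

L_0(4) = (4)·(3)·(2)/[(-1)·(-2)·(-3)] = -4
L_1(4) = (5)·(3)·(2)/[(1)·(-1)·(-2)] = 15
L_2(4) = (5)·(4)·(2)/[(2)·(1)·(-1)] = -20
L_3(4) = (5)·(4)·(3)/[(3)·(2)·(1)] = 10
Sum: 9·(-4) + (-5)·(15) + (-4)·(-20) + (-5)·(10) = -81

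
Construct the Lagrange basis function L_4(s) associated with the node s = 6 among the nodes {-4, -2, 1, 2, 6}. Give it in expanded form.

L_4(s) = (1/1600)s^4 + (3/1600)s^3 - (1/200)s^2 - (3/400)s + 1/100

L_4(s) = (s + 4)(s + 2)(s - 1)(s - 2) / [(10)·(8)·(5)·(4)]
       = (s^4 + 3s^3 - 8s^2 - 12s + 16) / (1600)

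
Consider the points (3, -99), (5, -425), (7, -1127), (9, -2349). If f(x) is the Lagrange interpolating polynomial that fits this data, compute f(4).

L_0(4) = (-1)·(-3)·(-5)/[(-2)·(-4)·(-6)] = 5/16
L_1(4) = (1)·(-3)·(-5)/[(2)·(-2)·(-4)] = 15/16
L_2(4) = (1)·(-1)·(-5)/[(4)·(2)·(-2)] = -5/16
L_3(4) = (1)·(-1)·(-3)/[(6)·(4)·(2)] = 1/16
Sum: (-99)·(5/16) + (-425)·(15/16) + (-1127)·(-5/16) + (-2349)·(1/16) = -224

-224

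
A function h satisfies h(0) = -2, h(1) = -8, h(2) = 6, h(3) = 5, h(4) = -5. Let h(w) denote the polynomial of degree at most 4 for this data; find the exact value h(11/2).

9875/128

L_0(11/2) = (9/2)·(7/2)·(5/2)·(3/2)/[(-1)·(-2)·(-3)·(-4)] = 315/128
L_1(11/2) = (11/2)·(7/2)·(5/2)·(3/2)/[(1)·(-1)·(-2)·(-3)] = -385/32
L_2(11/2) = (11/2)·(9/2)·(5/2)·(3/2)/[(2)·(1)·(-1)·(-2)] = 1485/64
L_3(11/2) = (11/2)·(9/2)·(7/2)·(3/2)/[(3)·(2)·(1)·(-1)] = -693/32
L_4(11/2) = (11/2)·(9/2)·(7/2)·(5/2)/[(4)·(3)·(2)·(1)] = 1155/128
Sum: (-2)·(315/128) + (-8)·(-385/32) + 6·(1485/64) + 5·(-693/32) + (-5)·(1155/128) = 9875/128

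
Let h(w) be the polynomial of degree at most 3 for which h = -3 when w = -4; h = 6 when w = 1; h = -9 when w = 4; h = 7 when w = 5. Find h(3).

L_0(3) = (2)·(-1)·(-2)/[(-5)·(-8)·(-9)] = -1/90
L_1(3) = (7)·(-1)·(-2)/[(5)·(-3)·(-4)] = 7/30
L_2(3) = (7)·(2)·(-2)/[(8)·(3)·(-1)] = 7/6
L_3(3) = (7)·(2)·(-1)/[(9)·(4)·(1)] = -7/18
Sum: (-3)·(-1/90) + 6·(7/30) + (-9)·(7/6) + 7·(-7/18) = -1061/90

-1061/90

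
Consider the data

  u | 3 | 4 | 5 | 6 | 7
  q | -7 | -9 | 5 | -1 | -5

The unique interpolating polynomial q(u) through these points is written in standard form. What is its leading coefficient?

Build the Lagrange basis polynomials:
L_0(u) = (u - 4)(u - 5)(u - 6)(u - 7) / [24] = (1/24)u^4 - (11/12)u^3 + (179/24)u^2 - (319/12)u + 35
L_1(u) = (u - 3)(u - 5)(u - 6)(u - 7) / [-6] = -(1/6)u^4 + (7/2)u^3 - (161/6)u^2 + (177/2)u - 105
L_2(u) = (u - 3)(u - 4)(u - 6)(u - 7) / [4] = (1/4)u^4 - 5u^3 + (145/4)u^2 - (225/2)u + 126
L_3(u) = (u - 3)(u - 4)(u - 5)(u - 7) / [-6] = -(1/6)u^4 + (19/6)u^3 - (131/6)u^2 + (389/6)u - 70
L_4(u) = (u - 3)(u - 4)(u - 5)(u - 6) / [24] = (1/24)u^4 - (3/4)u^3 + (119/24)u^2 - (57/4)u + 15
q(u) = (-7)·L_0 + (-9)·L_1 + 5·L_2 + (-1)·L_3 + (-5)·L_4
Only the coefficient of u^4 is needed; take it from each L_i and combine:
(-7)·(1/24) + (-9)·(-1/6) + 5·(1/4) + (-1)·(-1/6) + (-5)·(1/24) = 29/12

29/12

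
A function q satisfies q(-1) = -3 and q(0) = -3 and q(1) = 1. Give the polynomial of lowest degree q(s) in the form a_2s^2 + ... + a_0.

Build the Lagrange basis polynomials:
L_0(s) = s(s - 1) / [2] = (1/2)s^2 - (1/2)s
L_1(s) = (s + 1)(s - 1) / [-1] = -s^2 + 1
L_2(s) = (s + 1)s / [2] = (1/2)s^2 + (1/2)s
q(s) = (-3)·L_0 + (-3)·L_1 + 1·L_2
  (-3)·L_0(s) = -(3/2)s^2 + (3/2)s
  (-3)·L_1(s) = 3s^2 - 3
  1·L_2(s) = (1/2)s^2 + (1/2)s
Adding term by term: 2s^2 + 2s - 3

q(s) = 2s^2 + 2s - 3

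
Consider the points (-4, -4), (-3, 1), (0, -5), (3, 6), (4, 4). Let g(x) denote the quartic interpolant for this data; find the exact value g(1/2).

Using Newton's divided-difference form:
g[-4,-3] = (1 - (-4)) / (-3 - (-4)) = 5
g[-3,0] = (-5 - 1) / (0 - (-3)) = -2
g[0,3] = (6 - (-5)) / (3 - 0) = 11/3
g[3,4] = (4 - 6) / (4 - 3) = -2
g[-4,-3,0] = (-2 - 5) / (0 - (-4)) = -7/4
g[-3,0,3] = (11/3 - (-2)) / (3 - (-3)) = 17/18
g[0,3,4] = (-2 - 11/3) / (4 - 0) = -17/12
g[-4,-3,0,3] = (17/18 - (-7/4)) / (3 - (-4)) = 97/252
g[-3,0,3,4] = (-17/12 - 17/18) / (4 - (-3)) = -85/252
g[-4,-3,0,3,4] = (-85/252 - 97/252) / (4 - (-4)) = -13/144
g(1/2) = -4 + 5·(9/2) + (-7/4)·(9/2)·(7/2) + (97/252)·(9/2)·(7/2)·(1/2) + (-13/144)·(9/2)·(7/2)·(1/2)·(-5/2) = -1089/256

-1089/256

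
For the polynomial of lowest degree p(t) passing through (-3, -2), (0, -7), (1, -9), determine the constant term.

Build the Lagrange basis polynomials:
L_0(t) = t(t - 1) / [12] = (1/12)t^2 - (1/12)t
L_1(t) = (t + 3)(t - 1) / [-3] = -(1/3)t^2 - (2/3)t + 1
L_2(t) = (t + 3)t / [4] = (1/4)t^2 + (3/4)t
p(t) = (-2)·L_0 + (-7)·L_1 + (-9)·L_2
Only the constant term is needed; take it from each L_i and combine:
(-2)·(0) + (-7)·(1) + (-9)·(0) = -7

-7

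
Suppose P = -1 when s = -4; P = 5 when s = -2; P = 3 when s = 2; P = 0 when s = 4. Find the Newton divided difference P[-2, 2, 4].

-1/6

P[-2,2] = (3 - 5) / (2 - (-2)) = -1/2
P[2,4] = (0 - 3) / (4 - 2) = -3/2
P[-2,2,4] = (-3/2 - (-1/2)) / (4 - (-2)) = -1/6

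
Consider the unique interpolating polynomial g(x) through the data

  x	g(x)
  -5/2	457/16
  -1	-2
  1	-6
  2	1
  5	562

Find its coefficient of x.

Build the Lagrange basis polynomials:
L_0(x) = (x + 1)(x - 1)(x - 2)(x - 5) / [2835/16] = (16/2835)x^4 - (16/405)x^3 + (16/315)x^2 + (16/405)x - 32/567
L_1(x) = (x + 5/2)(x - 1)(x - 2)(x - 5) / [-54] = -(1/54)x^4 + (11/108)x^3 + (1/18)x^2 - (65/108)x + 25/54
L_2(x) = (x + 5/2)(x + 1)(x - 2)(x - 5) / [28] = (1/28)x^4 - (1/8)x^3 - (3/7)x^2 + (5/8)x + 25/28
L_3(x) = (x + 5/2)(x + 1)(x - 1)(x - 5) / [-81/2] = -(2/81)x^4 + (5/81)x^3 + (1/3)x^2 - (5/81)x - 25/81
L_4(x) = (x + 5/2)(x + 1)(x - 1)(x - 2) / [540] = (1/540)x^4 + (1/1080)x^3 - (1/90)x^2 - (1/1080)x + 1/108
g(x) = (457/16)·L_0 + (-2)·L_1 + (-6)·L_2 + 1·L_3 + 562·L_4
Only the coefficient of x is needed; take it from each L_i and combine:
(457/16)·(16/405) + (-2)·(-65/108) + (-6)·(5/8) + 1·(-5/81) + 562·(-1/1080) = -2

-2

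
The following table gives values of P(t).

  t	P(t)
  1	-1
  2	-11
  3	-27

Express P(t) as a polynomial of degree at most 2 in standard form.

P(t) = -3t^2 - t + 3

Newton's divided differences:
P[1,2] = (-11 - (-1)) / (2 - 1) = -10
P[2,3] = (-27 - (-11)) / (3 - 2) = -16
P[1,2,3] = (-16 - (-10)) / (3 - 1) = -3
P(t) = -1 + (-10)·(t - 1) + (-3)·(t - 1)(t - 2)
Expanding: P(t) = -3t^2 - t + 3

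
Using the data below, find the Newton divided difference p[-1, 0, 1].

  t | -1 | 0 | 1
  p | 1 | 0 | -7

p[-1,0] = (0 - 1) / (0 - (-1)) = -1
p[0,1] = (-7 - 0) / (1 - 0) = -7
p[-1,0,1] = (-7 - (-1)) / (1 - (-1)) = -3

-3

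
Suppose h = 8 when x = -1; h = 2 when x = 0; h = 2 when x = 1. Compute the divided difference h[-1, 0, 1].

3

h[-1,0] = (2 - 8) / (0 - (-1)) = -6
h[0,1] = (2 - 2) / (1 - 0) = 0
h[-1,0,1] = (0 - (-6)) / (1 - (-1)) = 3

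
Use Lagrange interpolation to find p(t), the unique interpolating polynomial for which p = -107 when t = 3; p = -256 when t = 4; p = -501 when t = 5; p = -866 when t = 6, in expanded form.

Build the Lagrange basis polynomials:
L_0(t) = (t - 4)(t - 5)(t - 6) / [-6] = -(1/6)t^3 + (5/2)t^2 - (37/3)t + 20
L_1(t) = (t - 3)(t - 5)(t - 6) / [2] = (1/2)t^3 - 7t^2 + (63/2)t - 45
L_2(t) = (t - 3)(t - 4)(t - 6) / [-2] = -(1/2)t^3 + (13/2)t^2 - 27t + 36
L_3(t) = (t - 3)(t - 4)(t - 5) / [6] = (1/6)t^3 - 2t^2 + (47/6)t - 10
p(t) = (-107)·L_0 + (-256)·L_1 + (-501)·L_2 + (-866)·L_3
  (-107)·L_0(t) = (107/6)t^3 - (535/2)t^2 + (3959/3)t - 2140
  (-256)·L_1(t) = -128t^3 + 1792t^2 - 8064t + 11520
  (-501)·L_2(t) = (501/2)t^3 - (6513/2)t^2 + 13527t - 18036
  (-866)·L_3(t) = -(433/3)t^3 + 1732t^2 - (20351/3)t + 8660
Adding term by term: -4t^3 - t + 4

p(t) = -4t^3 - t + 4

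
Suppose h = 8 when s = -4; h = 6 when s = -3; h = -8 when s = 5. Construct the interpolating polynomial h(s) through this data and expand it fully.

h(s) = (1/36)s^2 - (65/36)s + 1/3

L_0(s) = (s + 3)(s - 5) / [9] = (1/9)s^2 - (2/9)s - 5/3
L_1(s) = (s + 4)(s - 5) / [-8] = -(1/8)s^2 + (1/8)s + 5/2
L_2(s) = (s + 4)(s + 3) / [72] = (1/72)s^2 + (7/72)s + 1/6
h(s) = 8·L_0 + 6·L_1 + (-8)·L_2
  8·L_0(s) = (8/9)s^2 - (16/9)s - 40/3
  6·L_1(s) = -(3/4)s^2 + (3/4)s + 15
  (-8)·L_2(s) = -(1/9)s^2 - (7/9)s - 4/3
Adding term by term: (1/36)s^2 - (65/36)s + 1/3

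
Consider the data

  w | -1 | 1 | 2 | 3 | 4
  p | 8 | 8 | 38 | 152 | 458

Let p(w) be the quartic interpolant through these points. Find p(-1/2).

Using Newton's divided-difference form:
p[-1,1] = (8 - 8) / (1 - (-1)) = 0
p[1,2] = (38 - 8) / (2 - 1) = 30
p[2,3] = (152 - 38) / (3 - 2) = 114
p[3,4] = (458 - 152) / (4 - 3) = 306
p[-1,1,2] = (30 - 0) / (2 - (-1)) = 10
p[1,2,3] = (114 - 30) / (3 - 1) = 42
p[2,3,4] = (306 - 114) / (4 - 2) = 96
p[-1,1,2,3] = (42 - 10) / (3 - (-1)) = 8
p[1,2,3,4] = (96 - 42) / (4 - 1) = 18
p[-1,1,2,3,4] = (18 - 8) / (4 - (-1)) = 2
p(-1/2) = 8 + 0·(1/2) + 10·(1/2)·(-3/2) + 8·(1/2)·(-3/2)·(-5/2) + 2·(1/2)·(-3/2)·(-5/2)·(-7/2) = 19/8

19/8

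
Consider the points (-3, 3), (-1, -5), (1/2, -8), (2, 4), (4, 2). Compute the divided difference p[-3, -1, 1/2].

4/7

p[-3,-1] = (-5 - 3) / (-1 - (-3)) = -4
p[-1,1/2] = (-8 - (-5)) / (1/2 - (-1)) = -2
p[-3,-1,1/2] = (-2 - (-4)) / (1/2 - (-3)) = 4/7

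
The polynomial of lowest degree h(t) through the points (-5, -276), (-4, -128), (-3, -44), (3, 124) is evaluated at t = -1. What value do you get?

4

L_0(-1) = (3)·(2)·(-4)/[(-1)·(-2)·(-8)] = 3/2
L_1(-1) = (4)·(2)·(-4)/[(1)·(-1)·(-7)] = -32/7
L_2(-1) = (4)·(3)·(-4)/[(2)·(1)·(-6)] = 4
L_3(-1) = (4)·(3)·(2)/[(8)·(7)·(6)] = 1/14
Sum: (-276)·(3/2) + (-128)·(-32/7) + (-44)·(4) + 124·(1/14) = 4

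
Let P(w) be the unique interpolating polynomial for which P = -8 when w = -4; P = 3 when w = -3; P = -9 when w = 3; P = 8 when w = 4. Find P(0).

-48/7

Using Newton's divided-difference form:
P[-4,-3] = (3 - (-8)) / (-3 - (-4)) = 11
P[-3,3] = (-9 - 3) / (3 - (-3)) = -2
P[3,4] = (8 - (-9)) / (4 - 3) = 17
P[-4,-3,3] = (-2 - 11) / (3 - (-4)) = -13/7
P[-3,3,4] = (17 - (-2)) / (4 - (-3)) = 19/7
P[-4,-3,3,4] = (19/7 - (-13/7)) / (4 - (-4)) = 4/7
P(0) = -8 + 11·(4) + (-13/7)·(4)·(3) + (4/7)·(4)·(3)·(-3) = -48/7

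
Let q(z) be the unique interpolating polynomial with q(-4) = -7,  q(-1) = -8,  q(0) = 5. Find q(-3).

-14

Using Newton's divided-difference form:
q[-4,-1] = (-8 - (-7)) / (-1 - (-4)) = -1/3
q[-1,0] = (5 - (-8)) / (0 - (-1)) = 13
q[-4,-1,0] = (13 - (-1/3)) / (0 - (-4)) = 10/3
q(-3) = -7 + (-1/3)·(1) + (10/3)·(1)·(-2) = -14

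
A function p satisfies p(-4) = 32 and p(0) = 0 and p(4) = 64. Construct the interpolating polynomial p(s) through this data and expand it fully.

L_0(s) = s(s - 4) / [32] = (1/32)s^2 - (1/8)s
L_1(s) = (s + 4)(s - 4) / [-16] = -(1/16)s^2 + 1
L_2(s) = (s + 4)s / [32] = (1/32)s^2 + (1/8)s
p(s) = 32·L_0 + 0·L_1 + 64·L_2
  32·L_0(s) = s^2 - 4s
  0·L_1(s) = 0
  64·L_2(s) = 2s^2 + 8s
Adding term by term: 3s^2 + 4s

p(s) = 3s^2 + 4s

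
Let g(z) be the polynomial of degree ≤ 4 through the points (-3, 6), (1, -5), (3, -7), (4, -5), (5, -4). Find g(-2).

Evaluate each Lagrange basis at z = -2:
L_0(-2) = (-3)·(-5)·(-6)·(-7)/[(-4)·(-6)·(-7)·(-8)] = 15/32
L_1(-2) = (1)·(-5)·(-6)·(-7)/[(4)·(-2)·(-3)·(-4)] = 35/16
L_2(-2) = (1)·(-3)·(-6)·(-7)/[(6)·(2)·(-1)·(-2)] = -21/4
L_3(-2) = (1)·(-3)·(-5)·(-7)/[(7)·(3)·(1)·(-1)] = 5
L_4(-2) = (1)·(-3)·(-5)·(-6)/[(8)·(4)·(2)·(1)] = -45/32
Sum: 6·(15/32) + (-5)·(35/16) + (-7)·(-21/4) + (-5)·(5) + (-4)·(-45/32) = 37/4

37/4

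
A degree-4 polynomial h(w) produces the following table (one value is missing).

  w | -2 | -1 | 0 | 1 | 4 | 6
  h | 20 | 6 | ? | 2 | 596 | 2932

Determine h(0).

4

The 5 known values determine h uniquely (degree ≤ 4).
Evaluate each Lagrange basis at w = 0:
L_0(0) = (1)·(-1)·(-4)·(-6)/[(-1)·(-3)·(-6)·(-8)] = -1/6
L_1(0) = (2)·(-1)·(-4)·(-6)/[(1)·(-2)·(-5)·(-7)] = 24/35
L_2(0) = (2)·(1)·(-4)·(-6)/[(3)·(2)·(-3)·(-5)] = 8/15
L_3(0) = (2)·(1)·(-1)·(-6)/[(6)·(5)·(3)·(-2)] = -1/15
L_4(0) = (2)·(1)·(-1)·(-4)/[(8)·(7)·(5)·(2)] = 1/70
Sum: 20·(-1/6) + 6·(24/35) + 2·(8/15) + 596·(-1/15) + 2932·(1/70) = 4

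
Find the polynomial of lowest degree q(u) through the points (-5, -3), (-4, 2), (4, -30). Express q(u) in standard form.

q(u) = -u^2 - 4u + 2

Newton's divided differences:
q[-5,-4] = (2 - (-3)) / (-4 - (-5)) = 5
q[-4,4] = (-30 - 2) / (4 - (-4)) = -4
q[-5,-4,4] = (-4 - 5) / (4 - (-5)) = -1
q(u) = -3 + 5·(u + 5) + (-1)·(u + 5)(u + 4)
Expanding: q(u) = -u^2 - 4u + 2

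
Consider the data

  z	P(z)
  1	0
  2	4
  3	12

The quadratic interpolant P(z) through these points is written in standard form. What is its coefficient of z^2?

2

Build the Lagrange basis polynomials:
L_0(z) = (z - 2)(z - 3) / [2] = (1/2)z^2 - (5/2)z + 3
L_1(z) = (z - 1)(z - 3) / [-1] = -z^2 + 4z - 3
L_2(z) = (z - 1)(z - 2) / [2] = (1/2)z^2 - (3/2)z + 1
P(z) = 0·L_0 + 4·L_1 + 12·L_2
Only the coefficient of z^2 is needed; take it from each L_i and combine:
0·(1/2) + 4·(-1) + 12·(1/2) = 2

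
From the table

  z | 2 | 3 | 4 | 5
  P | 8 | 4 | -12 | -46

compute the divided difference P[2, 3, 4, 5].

-1

P[2,3] = (4 - 8) / (3 - 2) = -4
P[3,4] = (-12 - 4) / (4 - 3) = -16
P[4,5] = (-46 - (-12)) / (5 - 4) = -34
P[2,3,4] = (-16 - (-4)) / (4 - 2) = -6
P[3,4,5] = (-34 - (-16)) / (5 - 3) = -9
P[2,3,4,5] = (-9 - (-6)) / (5 - 2) = -1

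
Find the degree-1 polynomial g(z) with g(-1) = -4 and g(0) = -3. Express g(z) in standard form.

g(z) = z - 3

L_0(z) = z / [-1] = -z
L_1(z) = (z + 1) / [1] = z + 1
g(z) = (-4)·L_0 + (-3)·L_1
  (-4)·L_0(z) = 4z
  (-3)·L_1(z) = -3z - 3
Adding term by term: z - 3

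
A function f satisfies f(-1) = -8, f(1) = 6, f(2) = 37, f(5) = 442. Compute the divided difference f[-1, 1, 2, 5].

3

f[-1,1] = (6 - (-8)) / (1 - (-1)) = 7
f[1,2] = (37 - 6) / (2 - 1) = 31
f[2,5] = (442 - 37) / (5 - 2) = 135
f[-1,1,2] = (31 - 7) / (2 - (-1)) = 8
f[1,2,5] = (135 - 31) / (5 - 1) = 26
f[-1,1,2,5] = (26 - 8) / (5 - (-1)) = 3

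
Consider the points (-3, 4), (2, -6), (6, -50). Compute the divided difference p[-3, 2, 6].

p[-3,2] = (-6 - 4) / (2 - (-3)) = -2
p[2,6] = (-50 - (-6)) / (6 - 2) = -11
p[-3,2,6] = (-11 - (-2)) / (6 - (-3)) = -1

-1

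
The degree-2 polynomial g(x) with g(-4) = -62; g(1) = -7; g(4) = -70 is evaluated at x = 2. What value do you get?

-20

L_0(2) = (1)·(-2)/[(-5)·(-8)] = -1/20
L_1(2) = (6)·(-2)/[(5)·(-3)] = 4/5
L_2(2) = (6)·(1)/[(8)·(3)] = 1/4
Sum: (-62)·(-1/20) + (-7)·(4/5) + (-70)·(1/4) = -20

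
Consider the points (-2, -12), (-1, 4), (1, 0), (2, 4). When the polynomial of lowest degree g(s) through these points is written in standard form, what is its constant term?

Build the Lagrange basis polynomials:
L_0(s) = (s + 1)(s - 1)(s - 2) / [-12] = -(1/12)s^3 + (1/6)s^2 + (1/12)s - 1/6
L_1(s) = (s + 2)(s - 1)(s - 2) / [6] = (1/6)s^3 - (1/6)s^2 - (2/3)s + 2/3
L_2(s) = (s + 2)(s + 1)(s - 2) / [-6] = -(1/6)s^3 - (1/6)s^2 + (2/3)s + 2/3
L_3(s) = (s + 2)(s + 1)(s - 1) / [12] = (1/12)s^3 + (1/6)s^2 - (1/12)s - 1/6
g(s) = (-12)·L_0 + 4·L_1 + 0·L_2 + 4·L_3
Only the constant term is needed; take it from each L_i and combine:
(-12)·(-1/6) + 4·(2/3) + 0·(2/3) + 4·(-1/6) = 4

4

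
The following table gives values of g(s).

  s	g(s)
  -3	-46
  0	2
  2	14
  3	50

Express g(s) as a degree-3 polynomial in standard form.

g(s) = 2s^3 - 2s + 2

Newton's divided differences:
g[-3,0] = (2 - (-46)) / (0 - (-3)) = 16
g[0,2] = (14 - 2) / (2 - 0) = 6
g[2,3] = (50 - 14) / (3 - 2) = 36
g[-3,0,2] = (6 - 16) / (2 - (-3)) = -2
g[0,2,3] = (36 - 6) / (3 - 0) = 10
g[-3,0,2,3] = (10 - (-2)) / (3 - (-3)) = 2
g(s) = -46 + 16·(s + 3) + (-2)·(s + 3)s + 2·(s + 3)s(s - 2)
Expanding: g(s) = 2s^3 - 2s + 2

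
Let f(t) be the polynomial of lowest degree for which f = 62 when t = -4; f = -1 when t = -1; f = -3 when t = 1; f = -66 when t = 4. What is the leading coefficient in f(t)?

-1

L_0(t) = (t + 1)(t - 1)(t - 4) / [-120] = -(1/120)t^3 + (1/30)t^2 + (1/120)t - 1/30
L_1(t) = (t + 4)(t - 1)(t - 4) / [30] = (1/30)t^3 - (1/30)t^2 - (8/15)t + 8/15
L_2(t) = (t + 4)(t + 1)(t - 4) / [-30] = -(1/30)t^3 - (1/30)t^2 + (8/15)t + 8/15
L_3(t) = (t + 4)(t + 1)(t - 1) / [120] = (1/120)t^3 + (1/30)t^2 - (1/120)t - 1/30
f(t) = 62·L_0 + (-1)·L_1 + (-3)·L_2 + (-66)·L_3
Only the coefficient of t^3 is needed; take it from each L_i and combine:
62·(-1/120) + (-1)·(1/30) + (-3)·(-1/30) + (-66)·(1/120) = -1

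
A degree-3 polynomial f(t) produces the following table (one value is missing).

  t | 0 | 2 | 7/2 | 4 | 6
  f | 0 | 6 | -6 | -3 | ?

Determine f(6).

663/7

The 4 known values determine f uniquely (degree ≤ 3).
Evaluate each Lagrange basis at t = 6:
L_0(6) = (4)·(5/2)·(2)/[(-2)·(-7/2)·(-4)] = -5/7
L_1(6) = (6)·(5/2)·(2)/[(2)·(-3/2)·(-2)] = 5
L_2(6) = (6)·(4)·(2)/[(7/2)·(3/2)·(-1/2)] = -128/7
L_3(6) = (6)·(4)·(5/2)/[(4)·(2)·(1/2)] = 15
Sum: 0 + 6·(5) + (-6)·(-128/7) + (-3)·(15) = 663/7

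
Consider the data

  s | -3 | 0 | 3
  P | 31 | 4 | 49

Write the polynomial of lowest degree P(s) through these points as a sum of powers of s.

P(s) = 4s^2 + 3s + 4

Build the Lagrange basis polynomials:
L_0(s) = s(s - 3) / [18] = (1/18)s^2 - (1/6)s
L_1(s) = (s + 3)(s - 3) / [-9] = -(1/9)s^2 + 1
L_2(s) = (s + 3)s / [18] = (1/18)s^2 + (1/6)s
P(s) = 31·L_0 + 4·L_1 + 49·L_2
  31·L_0(s) = (31/18)s^2 - (31/6)s
  4·L_1(s) = -(4/9)s^2 + 4
  49·L_2(s) = (49/18)s^2 + (49/6)s
Adding term by term: 4s^2 + 3s + 4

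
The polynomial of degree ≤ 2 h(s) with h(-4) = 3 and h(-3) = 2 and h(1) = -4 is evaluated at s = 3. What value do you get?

-41/5

Using Newton's divided-difference form:
h[-4,-3] = (2 - 3) / (-3 - (-4)) = -1
h[-3,1] = (-4 - 2) / (1 - (-3)) = -3/2
h[-4,-3,1] = (-3/2 - (-1)) / (1 - (-4)) = -1/10
h(3) = 3 + (-1)·(7) + (-1/10)·(7)·(6) = -41/5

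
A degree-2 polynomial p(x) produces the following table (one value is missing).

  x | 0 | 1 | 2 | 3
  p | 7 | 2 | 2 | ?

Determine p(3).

7

The 3 known values determine p uniquely (degree ≤ 2).
L_0(3) = (2)·(1)/[(-1)·(-2)] = 1
L_1(3) = (3)·(1)/[(1)·(-1)] = -3
L_2(3) = (3)·(2)/[(2)·(1)] = 3
Sum: 7·(1) + 2·(-3) + 2·(3) = 7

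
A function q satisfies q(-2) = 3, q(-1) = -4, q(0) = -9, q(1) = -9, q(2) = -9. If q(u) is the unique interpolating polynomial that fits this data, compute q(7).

Using Newton's divided-difference form:
q[-2,-1] = (-4 - 3) / (-1 - (-2)) = -7
q[-1,0] = (-9 - (-4)) / (0 - (-1)) = -5
q[0,1] = (-9 - (-9)) / (1 - 0) = 0
q[1,2] = (-9 - (-9)) / (2 - 1) = 0
q[-2,-1,0] = (-5 - (-7)) / (0 - (-2)) = 1
q[-1,0,1] = (0 - (-5)) / (1 - (-1)) = 5/2
q[0,1,2] = (0 - 0) / (2 - 0) = 0
q[-2,-1,0,1] = (5/2 - 1) / (1 - (-2)) = 1/2
q[-1,0,1,2] = (0 - 5/2) / (2 - (-1)) = -5/6
q[-2,-1,0,1,2] = (-5/6 - 1/2) / (2 - (-2)) = -1/3
q(7) = 3 + (-7)·(9) + 1·(9)·(8) + (1/2)·(9)·(8)·(7) + (-1/3)·(9)·(8)·(7)·(6) = -744

-744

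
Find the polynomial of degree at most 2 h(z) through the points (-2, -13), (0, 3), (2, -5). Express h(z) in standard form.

h(z) = -3z^2 + 2z + 3

Newton's divided differences:
h[-2,0] = (3 - (-13)) / (0 - (-2)) = 8
h[0,2] = (-5 - 3) / (2 - 0) = -4
h[-2,0,2] = (-4 - 8) / (2 - (-2)) = -3
h(z) = -13 + 8·(z + 2) + (-3)·(z + 2)z
Expanding: h(z) = -3z^2 + 2z + 3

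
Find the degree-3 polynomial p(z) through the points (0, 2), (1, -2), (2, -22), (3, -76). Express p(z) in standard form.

p(z) = -3z^3 + z^2 - 2z + 2

L_0(z) = (z - 1)(z - 2)(z - 3) / [-6] = -(1/6)z^3 + z^2 - (11/6)z + 1
L_1(z) = z(z - 2)(z - 3) / [2] = (1/2)z^3 - (5/2)z^2 + 3z
L_2(z) = z(z - 1)(z - 3) / [-2] = -(1/2)z^3 + 2z^2 - (3/2)z
L_3(z) = z(z - 1)(z - 2) / [6] = (1/6)z^3 - (1/2)z^2 + (1/3)z
p(z) = 2·L_0 + (-2)·L_1 + (-22)·L_2 + (-76)·L_3
  2·L_0(z) = -(1/3)z^3 + 2z^2 - (11/3)z + 2
  (-2)·L_1(z) = -z^3 + 5z^2 - 6z
  (-22)·L_2(z) = 11z^3 - 44z^2 + 33z
  (-76)·L_3(z) = -(38/3)z^3 + 38z^2 - (76/3)z
Adding term by term: -3z^3 + z^2 - 2z + 2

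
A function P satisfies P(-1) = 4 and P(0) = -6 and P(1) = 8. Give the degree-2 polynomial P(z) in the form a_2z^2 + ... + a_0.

P(z) = 12z^2 + 2z - 6

Newton's divided differences:
P[-1,0] = (-6 - 4) / (0 - (-1)) = -10
P[0,1] = (8 - (-6)) / (1 - 0) = 14
P[-1,0,1] = (14 - (-10)) / (1 - (-1)) = 12
P(z) = 4 + (-10)·(z + 1) + 12·(z + 1)z
Expanding: P(z) = 12z^2 + 2z - 6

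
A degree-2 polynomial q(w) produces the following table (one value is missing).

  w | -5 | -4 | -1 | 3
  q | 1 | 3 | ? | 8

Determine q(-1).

99/14

The 3 known values determine q uniquely (degree ≤ 2).
Evaluate each Lagrange basis at w = -1:
L_0(-1) = (3)·(-4)/[(-1)·(-8)] = -3/2
L_1(-1) = (4)·(-4)/[(1)·(-7)] = 16/7
L_2(-1) = (4)·(3)/[(8)·(7)] = 3/14
Sum: 1·(-3/2) + 3·(16/7) + 8·(3/14) = 99/14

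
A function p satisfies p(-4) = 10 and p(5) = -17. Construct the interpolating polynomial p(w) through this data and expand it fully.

p(w) = -3w - 2

Build the Lagrange basis polynomials:
L_0(w) = (w - 5) / [-9] = -(1/9)w + 5/9
L_1(w) = (w + 4) / [9] = (1/9)w + 4/9
p(w) = 10·L_0 + (-17)·L_1
  10·L_0(w) = -(10/9)w + 50/9
  (-17)·L_1(w) = -(17/9)w - 68/9
Adding term by term: -3w - 2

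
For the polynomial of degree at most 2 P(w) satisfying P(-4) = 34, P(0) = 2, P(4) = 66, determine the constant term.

2

L_0(w) = w(w - 4) / [32] = (1/32)w^2 - (1/8)w
L_1(w) = (w + 4)(w - 4) / [-16] = -(1/16)w^2 + 1
L_2(w) = (w + 4)w / [32] = (1/32)w^2 + (1/8)w
P(w) = 34·L_0 + 2·L_1 + 66·L_2
Only the constant term is needed; take it from each L_i and combine:
34·(0) + 2·(1) + 66·(0) = 2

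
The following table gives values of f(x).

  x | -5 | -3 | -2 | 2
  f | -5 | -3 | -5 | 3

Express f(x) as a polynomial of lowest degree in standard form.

Newton's divided differences:
f[-5,-3] = (-3 - (-5)) / (-3 - (-5)) = 1
f[-3,-2] = (-5 - (-3)) / (-2 - (-3)) = -2
f[-2,2] = (3 - (-5)) / (2 - (-2)) = 2
f[-5,-3,-2] = (-2 - 1) / (-2 - (-5)) = -1
f[-3,-2,2] = (2 - (-2)) / (2 - (-3)) = 4/5
f[-5,-3,-2,2] = (4/5 - (-1)) / (2 - (-5)) = 9/35
f(x) = -5 + 1·(x + 5) + (-1)·(x + 5)(x + 3) + (9/35)·(x + 5)(x + 3)(x + 2)
Expanding: f(x) = (9/35)x^3 + (11/7)x^2 + (34/35)x - 51/7

f(x) = (9/35)x^3 + (11/7)x^2 + (34/35)x - 51/7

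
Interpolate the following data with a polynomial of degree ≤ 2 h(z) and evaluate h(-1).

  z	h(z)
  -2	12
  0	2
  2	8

5

L_0(-1) = (-1)·(-3)/[(-2)·(-4)] = 3/8
L_1(-1) = (1)·(-3)/[(2)·(-2)] = 3/4
L_2(-1) = (1)·(-1)/[(4)·(2)] = -1/8
Sum: 12·(3/8) + 2·(3/4) + 8·(-1/8) = 5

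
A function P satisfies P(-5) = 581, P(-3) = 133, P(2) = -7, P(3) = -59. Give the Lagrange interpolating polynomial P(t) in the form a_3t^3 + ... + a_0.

P(t) = -4t^3 + 4t^2 + 4t + 1

L_0(t) = (t + 3)(t - 2)(t - 3) / [-112] = -(1/112)t^3 + (1/56)t^2 + (9/112)t - 9/56
L_1(t) = (t + 5)(t - 2)(t - 3) / [60] = (1/60)t^3 - (19/60)t + 1/2
L_2(t) = (t + 5)(t + 3)(t - 3) / [-35] = -(1/35)t^3 - (1/7)t^2 + (9/35)t + 9/7
L_3(t) = (t + 5)(t + 3)(t - 2) / [48] = (1/48)t^3 + (1/8)t^2 - (1/48)t - 5/8
P(t) = 581·L_0 + 133·L_1 + (-7)·L_2 + (-59)·L_3
  581·L_0(t) = -(83/16)t^3 + (83/8)t^2 + (747/16)t - 747/8
  133·L_1(t) = (133/60)t^3 - (2527/60)t + 133/2
  (-7)·L_2(t) = (1/5)t^3 + t^2 - (9/5)t - 9
  (-59)·L_3(t) = -(59/48)t^3 - (59/8)t^2 + (59/48)t + 295/8
Adding term by term: -4t^3 + 4t^2 + 4t + 1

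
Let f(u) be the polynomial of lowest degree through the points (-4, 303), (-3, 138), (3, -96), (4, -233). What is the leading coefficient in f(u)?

-4

The leading coefficient equals the top divided difference f[-4,-3,3,4].
f[-4,-3] = (138 - 303) / (-3 - (-4)) = -165
f[-3,3] = (-96 - 138) / (3 - (-3)) = -39
f[3,4] = (-233 - (-96)) / (4 - 3) = -137
f[-4,-3,3] = (-39 - (-165)) / (3 - (-4)) = 18
f[-3,3,4] = (-137 - (-39)) / (4 - (-3)) = -14
f[-4,-3,3,4] = (-14 - 18) / (4 - (-4)) = -4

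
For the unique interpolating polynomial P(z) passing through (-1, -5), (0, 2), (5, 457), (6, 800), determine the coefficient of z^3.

The leading coefficient equals the top divided difference P[-1,0,5,6].
P[-1,0] = (2 - (-5)) / (0 - (-1)) = 7
P[0,5] = (457 - 2) / (5 - 0) = 91
P[5,6] = (800 - 457) / (6 - 5) = 343
P[-1,0,5] = (91 - 7) / (5 - (-1)) = 14
P[0,5,6] = (343 - 91) / (6 - 0) = 42
P[-1,0,5,6] = (42 - 14) / (6 - (-1)) = 4

4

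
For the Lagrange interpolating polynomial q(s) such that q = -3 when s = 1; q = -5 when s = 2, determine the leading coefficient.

-2

L_0(s) = (s - 2) / [-1] = -s + 2
L_1(s) = (s - 1) / [1] = s - 1
q(s) = (-3)·L_0 + (-5)·L_1
Only the coefficient of s is needed; take it from each L_i and combine:
(-3)·(-1) + (-5)·(1) = -2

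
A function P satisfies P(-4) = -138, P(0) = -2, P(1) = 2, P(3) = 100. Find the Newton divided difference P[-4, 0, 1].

P[-4,0] = (-2 - (-138)) / (0 - (-4)) = 34
P[0,1] = (2 - (-2)) / (1 - 0) = 4
P[-4,0,1] = (4 - 34) / (1 - (-4)) = -6

-6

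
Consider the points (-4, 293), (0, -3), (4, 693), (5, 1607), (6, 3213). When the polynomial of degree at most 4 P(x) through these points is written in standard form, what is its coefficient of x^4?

L_0(x) = x(x - 4)(x - 5)(x - 6) / [2880] = (1/2880)x^4 - (1/192)x^3 + (37/1440)x^2 - (1/24)x
L_1(x) = (x + 4)(x - 4)(x - 5)(x - 6) / [-480] = -(1/480)x^4 + (11/480)x^3 - (7/240)x^2 - (11/30)x + 1
L_2(x) = (x + 4)x(x - 5)(x - 6) / [64] = (1/64)x^4 - (7/64)x^3 - (7/32)x^2 + (15/8)x
L_3(x) = (x + 4)x(x - 4)(x - 6) / [-45] = -(1/45)x^4 + (2/15)x^3 + (16/45)x^2 - (32/15)x
L_4(x) = (x + 4)x(x - 4)(x - 5) / [120] = (1/120)x^4 - (1/24)x^3 - (2/15)x^2 + (2/3)x
P(x) = 293·L_0 + (-3)·L_1 + 693·L_2 + 1607·L_3 + 3213·L_4
Only the coefficient of x^4 is needed; take it from each L_i and combine:
293·(1/2880) + (-3)·(-1/480) + 693·(1/64) + 1607·(-1/45) + 3213·(1/120) = 2

2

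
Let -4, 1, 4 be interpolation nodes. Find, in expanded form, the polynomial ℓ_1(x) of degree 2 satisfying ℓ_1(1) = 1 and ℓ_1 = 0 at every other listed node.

ℓ_1(x) = -(1/15)x^2 + 16/15

ℓ_1(x) = (x + 4)(x - 4) / [(5)·(-3)]
       = (x^2 - 16) / (-15)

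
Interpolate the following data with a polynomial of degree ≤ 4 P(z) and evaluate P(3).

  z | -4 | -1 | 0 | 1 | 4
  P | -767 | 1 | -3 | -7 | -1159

-375

Using Newton's divided-difference form:
P[-4,-1] = (1 - (-767)) / (-1 - (-4)) = 256
P[-1,0] = (-3 - 1) / (0 - (-1)) = -4
P[0,1] = (-7 - (-3)) / (1 - 0) = -4
P[1,4] = (-1159 - (-7)) / (4 - 1) = -384
P[-4,-1,0] = (-4 - 256) / (0 - (-4)) = -65
P[-1,0,1] = (-4 - (-4)) / (1 - (-1)) = 0
P[0,1,4] = (-384 - (-4)) / (4 - 0) = -95
P[-4,-1,0,1] = (0 - (-65)) / (1 - (-4)) = 13
P[-1,0,1,4] = (-95 - 0) / (4 - (-1)) = -19
P[-4,-1,0,1,4] = (-19 - 13) / (4 - (-4)) = -4
P(3) = -767 + 256·(7) + (-65)·(7)·(4) + 13·(7)·(4)·(3) + (-4)·(7)·(4)·(3)·(2) = -375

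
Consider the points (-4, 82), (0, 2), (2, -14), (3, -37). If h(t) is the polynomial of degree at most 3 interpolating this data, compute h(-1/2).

Using Newton's divided-difference form:
h[-4,0] = (2 - 82) / (0 - (-4)) = -20
h[0,2] = (-14 - 2) / (2 - 0) = -8
h[2,3] = (-37 - (-14)) / (3 - 2) = -23
h[-4,0,2] = (-8 - (-20)) / (2 - (-4)) = 2
h[0,2,3] = (-23 - (-8)) / (3 - 0) = -5
h[-4,0,2,3] = (-5 - 2) / (3 - (-4)) = -1
h(-1/2) = 82 + (-20)·(7/2) + 2·(7/2)·(-1/2) + (-1)·(7/2)·(-1/2)·(-5/2) = 33/8

33/8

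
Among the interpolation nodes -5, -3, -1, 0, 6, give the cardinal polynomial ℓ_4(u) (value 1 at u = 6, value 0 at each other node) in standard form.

ℓ_4(u) = (u + 5)(u + 3)(u + 1)u / [(11)·(9)·(7)·(6)]
       = (u^4 + 9u^3 + 23u^2 + 15u) / (4158)

ℓ_4(u) = (1/4158)u^4 + (1/462)u^3 + (23/4158)u^2 + (5/1386)u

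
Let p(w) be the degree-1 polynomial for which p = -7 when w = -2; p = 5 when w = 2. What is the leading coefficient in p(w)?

The leading coefficient equals the top divided difference p[-2,2].
p[-2,2] = (5 - (-7)) / (2 - (-2)) = 3

3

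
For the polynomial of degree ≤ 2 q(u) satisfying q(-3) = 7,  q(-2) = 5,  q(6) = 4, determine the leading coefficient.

5/24

Build the Lagrange basis polynomials:
L_0(u) = (u + 2)(u - 6) / [9] = (1/9)u^2 - (4/9)u - 4/3
L_1(u) = (u + 3)(u - 6) / [-8] = -(1/8)u^2 + (3/8)u + 9/4
L_2(u) = (u + 3)(u + 2) / [72] = (1/72)u^2 + (5/72)u + 1/12
q(u) = 7·L_0 + 5·L_1 + 4·L_2
Only the coefficient of u^2 is needed; take it from each L_i and combine:
7·(1/9) + 5·(-1/8) + 4·(1/72) = 5/24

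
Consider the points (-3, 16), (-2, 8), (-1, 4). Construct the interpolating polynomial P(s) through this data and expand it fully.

Build the Lagrange basis polynomials:
L_0(s) = (s + 2)(s + 1) / [2] = (1/2)s^2 + (3/2)s + 1
L_1(s) = (s + 3)(s + 1) / [-1] = -s^2 - 4s - 3
L_2(s) = (s + 3)(s + 2) / [2] = (1/2)s^2 + (5/2)s + 3
P(s) = 16·L_0 + 8·L_1 + 4·L_2
  16·L_0(s) = 8s^2 + 24s + 16
  8·L_1(s) = -8s^2 - 32s - 24
  4·L_2(s) = 2s^2 + 10s + 12
Adding term by term: 2s^2 + 2s + 4

P(s) = 2s^2 + 2s + 4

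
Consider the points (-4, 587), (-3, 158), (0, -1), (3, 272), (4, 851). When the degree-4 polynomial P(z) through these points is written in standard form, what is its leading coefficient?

The leading coefficient equals the top divided difference P[-4,-3,0,3,4].
P[-4,-3] = (158 - 587) / (-3 - (-4)) = -429
P[-3,0] = (-1 - 158) / (0 - (-3)) = -53
P[0,3] = (272 - (-1)) / (3 - 0) = 91
P[3,4] = (851 - 272) / (4 - 3) = 579
P[-4,-3,0] = (-53 - (-429)) / (0 - (-4)) = 94
P[-3,0,3] = (91 - (-53)) / (3 - (-3)) = 24
P[0,3,4] = (579 - 91) / (4 - 0) = 122
P[-4,-3,0,3] = (24 - 94) / (3 - (-4)) = -10
P[-3,0,3,4] = (122 - 24) / (4 - (-3)) = 14
P[-4,-3,0,3,4] = (14 - (-10)) / (4 - (-4)) = 3

3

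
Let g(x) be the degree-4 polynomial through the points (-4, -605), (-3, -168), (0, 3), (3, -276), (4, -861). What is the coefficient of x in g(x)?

0

L_0(x) = (x + 3)x(x - 3)(x - 4) / [224] = (1/224)x^4 - (1/56)x^3 - (9/224)x^2 + (9/56)x
L_1(x) = (x + 4)x(x - 3)(x - 4) / [-126] = -(1/126)x^4 + (1/42)x^3 + (8/63)x^2 - (8/21)x
L_2(x) = (x + 4)(x + 3)(x - 3)(x - 4) / [144] = (1/144)x^4 - (25/144)x^2 + 1
L_3(x) = (x + 4)(x + 3)x(x - 4) / [-126] = -(1/126)x^4 - (1/42)x^3 + (8/63)x^2 + (8/21)x
L_4(x) = (x + 4)(x + 3)x(x - 3) / [224] = (1/224)x^4 + (1/56)x^3 - (9/224)x^2 - (9/56)x
g(x) = (-605)·L_0 + (-168)·L_1 + 3·L_2 + (-276)·L_3 + (-861)·L_4
Only the coefficient of x is needed; take it from each L_i and combine:
(-605)·(9/56) + (-168)·(-8/21) + 3·(0) + (-276)·(8/21) + (-861)·(-9/56) = 0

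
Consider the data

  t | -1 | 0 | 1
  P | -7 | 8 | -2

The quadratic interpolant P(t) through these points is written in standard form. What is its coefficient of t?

5/2

Build the Lagrange basis polynomials:
L_0(t) = t(t - 1) / [2] = (1/2)t^2 - (1/2)t
L_1(t) = (t + 1)(t - 1) / [-1] = -t^2 + 1
L_2(t) = (t + 1)t / [2] = (1/2)t^2 + (1/2)t
P(t) = (-7)·L_0 + 8·L_1 + (-2)·L_2
Only the coefficient of t is needed; take it from each L_i and combine:
(-7)·(-1/2) + 8·(0) + (-2)·(1/2) = 5/2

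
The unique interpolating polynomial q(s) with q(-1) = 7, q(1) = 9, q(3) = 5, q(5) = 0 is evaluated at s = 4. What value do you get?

37/16

Evaluate each Lagrange basis at s = 4:
L_0(4) = (3)·(1)·(-1)/[(-2)·(-4)·(-6)] = 1/16
L_1(4) = (5)·(1)·(-1)/[(2)·(-2)·(-4)] = -5/16
L_2(4) = (5)·(3)·(-1)/[(4)·(2)·(-2)] = 15/16
L_3(4) = (5)·(3)·(1)/[(6)·(4)·(2)] = 5/16
Sum: 7·(1/16) + 9·(-5/16) + 5·(15/16) + 0 = 37/16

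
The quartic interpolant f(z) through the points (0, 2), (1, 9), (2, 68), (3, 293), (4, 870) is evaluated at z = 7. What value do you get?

7653

L_0(7) = (6)·(5)·(4)·(3)/[(-1)·(-2)·(-3)·(-4)] = 15
L_1(7) = (7)·(5)·(4)·(3)/[(1)·(-1)·(-2)·(-3)] = -70
L_2(7) = (7)·(6)·(4)·(3)/[(2)·(1)·(-1)·(-2)] = 126
L_3(7) = (7)·(6)·(5)·(3)/[(3)·(2)·(1)·(-1)] = -105
L_4(7) = (7)·(6)·(5)·(4)/[(4)·(3)·(2)·(1)] = 35
Sum: 2·(15) + 9·(-70) + 68·(126) + 293·(-105) + 870·(35) = 7653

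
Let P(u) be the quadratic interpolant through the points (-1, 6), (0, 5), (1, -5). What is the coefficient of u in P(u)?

-11/2

L_0(u) = u(u - 1) / [2] = (1/2)u^2 - (1/2)u
L_1(u) = (u + 1)(u - 1) / [-1] = -u^2 + 1
L_2(u) = (u + 1)u / [2] = (1/2)u^2 + (1/2)u
P(u) = 6·L_0 + 5·L_1 + (-5)·L_2
Only the coefficient of u is needed; take it from each L_i and combine:
6·(-1/2) + 5·(0) + (-5)·(1/2) = -11/2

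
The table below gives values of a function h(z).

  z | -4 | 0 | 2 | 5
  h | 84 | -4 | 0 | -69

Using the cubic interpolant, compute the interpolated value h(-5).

L_0(-5) = (-5)·(-7)·(-10)/[(-4)·(-6)·(-9)] = 175/108
L_1(-5) = (-1)·(-7)·(-10)/[(4)·(-2)·(-5)] = -7/4
L_2(-5) = (-1)·(-5)·(-10)/[(6)·(2)·(-3)] = 25/18
L_3(-5) = (-1)·(-5)·(-7)/[(9)·(5)·(3)] = -7/27
Sum: 84·(175/108) + (-4)·(-7/4) + 0 + (-69)·(-7/27) = 161

161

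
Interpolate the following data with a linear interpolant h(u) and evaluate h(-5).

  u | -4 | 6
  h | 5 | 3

L_0(-5) = (-11)/[(-10)] = 11/10
L_1(-5) = (-1)/[(10)] = -1/10
Sum: 5·(11/10) + 3·(-1/10) = 26/5

26/5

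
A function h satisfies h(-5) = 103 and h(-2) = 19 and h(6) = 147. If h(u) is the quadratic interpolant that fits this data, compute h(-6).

147

L_0(-6) = (-4)·(-12)/[(-3)·(-11)] = 16/11
L_1(-6) = (-1)·(-12)/[(3)·(-8)] = -1/2
L_2(-6) = (-1)·(-4)/[(11)·(8)] = 1/22
Sum: 103·(16/11) + 19·(-1/2) + 147·(1/22) = 147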